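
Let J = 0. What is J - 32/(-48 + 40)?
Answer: 4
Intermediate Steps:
J - 32/(-48 + 40) = 0 - 32/(-48 + 40) = 0 - 32/(-8) = 0 - 1/8*(-32) = 0 + 4 = 4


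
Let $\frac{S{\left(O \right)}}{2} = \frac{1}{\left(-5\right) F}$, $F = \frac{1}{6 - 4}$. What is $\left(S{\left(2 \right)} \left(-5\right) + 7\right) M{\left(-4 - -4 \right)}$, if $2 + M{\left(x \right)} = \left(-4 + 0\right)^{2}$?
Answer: $154$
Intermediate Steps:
$F = \frac{1}{2} \approx 0.5$
$S{\left(O \right)} = - \frac{4}{5}$ ($S{\left(O \right)} = \frac{2}{\left(-5\right) \frac{1}{2}} = \frac{2}{- \frac{5}{2}} = 2 \left(- \frac{2}{5}\right) = - \frac{4}{5}$)
$M{\left(x \right)} = 14$ ($M{\left(x \right)} = -2 + \left(-4 + 0\right)^{2} = -2 + \left(-4\right)^{2} = -2 + 16 = 14$)
$\left(S{\left(2 \right)} \left(-5\right) + 7\right) M{\left(-4 - -4 \right)} = \left(\left(- \frac{4}{5}\right) \left(-5\right) + 7\right) 14 = \left(4 + 7\right) 14 = 11 \cdot 14 = 154$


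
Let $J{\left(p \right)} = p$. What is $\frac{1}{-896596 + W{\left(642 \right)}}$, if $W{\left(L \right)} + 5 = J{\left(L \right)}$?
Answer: $- \frac{1}{895959} \approx -1.1161 \cdot 10^{-6}$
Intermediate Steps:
$W{\left(L \right)} = -5 + L$
$\frac{1}{-896596 + W{\left(642 \right)}} = \frac{1}{-896596 + \left(-5 + 642\right)} = \frac{1}{-896596 + 637} = \frac{1}{-895959} = - \frac{1}{895959}$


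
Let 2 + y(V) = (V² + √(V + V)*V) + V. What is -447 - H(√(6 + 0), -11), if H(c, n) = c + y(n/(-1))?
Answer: -577 - √6 - 11*√22 ≈ -631.04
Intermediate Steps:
y(V) = -2 + V + V² + √2*V^(3/2) (y(V) = -2 + ((V² + √(V + V)*V) + V) = -2 + ((V² + √(2*V)*V) + V) = -2 + ((V² + (√2*√V)*V) + V) = -2 + ((V² + √2*V^(3/2)) + V) = -2 + (V + V² + √2*V^(3/2)) = -2 + V + V² + √2*V^(3/2))
H(c, n) = -2 + c + n² - n + √2*(-n)^(3/2) (H(c, n) = c + (-2 + n/(-1) + (n/(-1))² + √2*(n/(-1))^(3/2)) = c + (-2 + n*(-1) + (n*(-1))² + √2*(n*(-1))^(3/2)) = c + (-2 - n + (-n)² + √2*(-n)^(3/2)) = c + (-2 - n + n² + √2*(-n)^(3/2)) = c + (-2 + n² - n + √2*(-n)^(3/2)) = -2 + c + n² - n + √2*(-n)^(3/2))
-447 - H(√(6 + 0), -11) = -447 - (-2 + √(6 + 0) + (-11)² - 1*(-11) + √2*(-1*(-11))^(3/2)) = -447 - (-2 + √6 + 121 + 11 + √2*11^(3/2)) = -447 - (-2 + √6 + 121 + 11 + √2*(11*√11)) = -447 - (-2 + √6 + 121 + 11 + 11*√22) = -447 - (130 + √6 + 11*√22) = -447 + (-130 - √6 - 11*√22) = -577 - √6 - 11*√22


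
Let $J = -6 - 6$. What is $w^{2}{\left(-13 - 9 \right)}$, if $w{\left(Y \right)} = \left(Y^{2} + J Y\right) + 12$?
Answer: $577600$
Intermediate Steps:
$J = -12$
$w{\left(Y \right)} = 12 + Y^{2} - 12 Y$ ($w{\left(Y \right)} = \left(Y^{2} - 12 Y\right) + 12 = 12 + Y^{2} - 12 Y$)
$w^{2}{\left(-13 - 9 \right)} = \left(12 + \left(-13 - 9\right)^{2} - 12 \left(-13 - 9\right)\right)^{2} = \left(12 + \left(-22\right)^{2} - -264\right)^{2} = \left(12 + 484 + 264\right)^{2} = 760^{2} = 577600$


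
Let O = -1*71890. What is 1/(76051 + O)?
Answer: 1/4161 ≈ 0.00024033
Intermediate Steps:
O = -71890
1/(76051 + O) = 1/(76051 - 71890) = 1/4161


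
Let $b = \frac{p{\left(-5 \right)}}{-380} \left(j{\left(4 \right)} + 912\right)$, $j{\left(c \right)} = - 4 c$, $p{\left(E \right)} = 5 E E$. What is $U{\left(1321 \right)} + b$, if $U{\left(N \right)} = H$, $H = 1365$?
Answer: $\frac{20335}{19} \approx 1070.3$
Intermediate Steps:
$p{\left(E \right)} = 5 E^{2}$
$U{\left(N \right)} = 1365$
$b = - \frac{5600}{19}$ ($b = \frac{5 \left(-5\right)^{2}}{-380} \left(\left(-4\right) 4 + 912\right) = 5 \cdot 25 \left(- \frac{1}{380}\right) \left(-16 + 912\right) = 125 \left(- \frac{1}{380}\right) 896 = \left(- \frac{25}{76}\right) 896 = - \frac{5600}{19} \approx -294.74$)
$U{\left(1321 \right)} + b = 1365 - \frac{5600}{19} = \frac{20335}{19}$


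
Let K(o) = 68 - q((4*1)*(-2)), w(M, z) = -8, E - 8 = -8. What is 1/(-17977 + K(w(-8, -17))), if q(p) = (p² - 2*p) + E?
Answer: -1/17989 ≈ -5.5590e-5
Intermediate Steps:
E = 0 (E = 8 - 8 = 0)
q(p) = p² - 2*p (q(p) = (p² - 2*p) + 0 = p² - 2*p)
K(o) = -12 (K(o) = 68 - (4*1)*(-2)*(-2 + (4*1)*(-2)) = 68 - 4*(-2)*(-2 + 4*(-2)) = 68 - (-8)*(-2 - 8) = 68 - (-8)*(-10) = 68 - 1*80 = 68 - 80 = -12)
1/(-17977 + K(w(-8, -17))) = 1/(-17977 - 12) = 1/(-17989) = -1/17989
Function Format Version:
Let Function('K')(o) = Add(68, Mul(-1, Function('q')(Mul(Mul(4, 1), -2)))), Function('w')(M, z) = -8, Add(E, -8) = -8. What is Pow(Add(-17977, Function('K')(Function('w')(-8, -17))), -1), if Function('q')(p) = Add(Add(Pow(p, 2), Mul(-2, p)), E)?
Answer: Rational(-1, 17989) ≈ -5.5590e-5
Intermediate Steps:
E = 0 (E = Add(8, -8) = 0)
Function('q')(p) = Add(Pow(p, 2), Mul(-2, p)) (Function('q')(p) = Add(Add(Pow(p, 2), Mul(-2, p)), 0) = Add(Pow(p, 2), Mul(-2, p)))
Function('K')(o) = -12 (Function('K')(o) = Add(68, Mul(-1, Mul(Mul(Mul(4, 1), -2), Add(-2, Mul(Mul(4, 1), -2))))) = Add(68, Mul(-1, Mul(Mul(4, -2), Add(-2, Mul(4, -2))))) = Add(68, Mul(-1, Mul(-8, Add(-2, -8)))) = Add(68, Mul(-1, Mul(-8, -10))) = Add(68, Mul(-1, 80)) = Add(68, -80) = -12)
Pow(Add(-17977, Function('K')(Function('w')(-8, -17))), -1) = Pow(Add(-17977, -12), -1) = Pow(-17989, -1) = Rational(-1, 17989)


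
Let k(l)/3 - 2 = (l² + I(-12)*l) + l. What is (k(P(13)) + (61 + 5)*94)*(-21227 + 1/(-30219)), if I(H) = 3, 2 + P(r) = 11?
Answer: -1402870207518/10073 ≈ -1.3927e+8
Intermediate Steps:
P(r) = 9 (P(r) = -2 + 11 = 9)
k(l) = 6 + 3*l² + 12*l (k(l) = 6 + 3*((l² + 3*l) + l) = 6 + 3*(l² + 4*l) = 6 + (3*l² + 12*l) = 6 + 3*l² + 12*l)
(k(P(13)) + (61 + 5)*94)*(-21227 + 1/(-30219)) = ((6 + 3*9² + 12*9) + (61 + 5)*94)*(-21227 + 1/(-30219)) = ((6 + 3*81 + 108) + 66*94)*(-21227 - 1/30219) = ((6 + 243 + 108) + 6204)*(-641458714/30219) = (357 + 6204)*(-641458714/30219) = 6561*(-641458714/30219) = -1402870207518/10073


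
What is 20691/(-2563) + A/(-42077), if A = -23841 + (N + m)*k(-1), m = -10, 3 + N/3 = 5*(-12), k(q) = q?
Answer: -73638251/9803941 ≈ -7.5111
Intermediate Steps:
N = -189 (N = -9 + 3*(5*(-12)) = -9 + 3*(-60) = -9 - 180 = -189)
A = -23642 (A = -23841 + (-189 - 10)*(-1) = -23841 - 199*(-1) = -23841 + 199 = -23642)
20691/(-2563) + A/(-42077) = 20691/(-2563) - 23642/(-42077) = 20691*(-1/2563) - 23642*(-1/42077) = -1881/233 + 23642/42077 = -73638251/9803941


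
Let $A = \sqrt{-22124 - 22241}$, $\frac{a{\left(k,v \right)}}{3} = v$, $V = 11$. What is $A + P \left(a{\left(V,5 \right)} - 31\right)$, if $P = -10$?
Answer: $160 + i \sqrt{44365} \approx 160.0 + 210.63 i$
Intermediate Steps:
$a{\left(k,v \right)} = 3 v$
$A = i \sqrt{44365}$ ($A = \sqrt{-44365} = i \sqrt{44365} \approx 210.63 i$)
$A + P \left(a{\left(V,5 \right)} - 31\right) = i \sqrt{44365} - 10 \left(3 \cdot 5 - 31\right) = i \sqrt{44365} - 10 \left(15 - 31\right) = i \sqrt{44365} - -160 = i \sqrt{44365} + 160 = 160 + i \sqrt{44365}$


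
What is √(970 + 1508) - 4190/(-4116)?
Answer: 2095/2058 + √2478 ≈ 50.797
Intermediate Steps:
√(970 + 1508) - 4190/(-4116) = √2478 - 4190*(-1/4116) = √2478 + 2095/2058 = 2095/2058 + √2478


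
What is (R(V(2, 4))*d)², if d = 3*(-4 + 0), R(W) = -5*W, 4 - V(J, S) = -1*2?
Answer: 129600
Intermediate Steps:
V(J, S) = 6 (V(J, S) = 4 - (-1)*2 = 4 - 1*(-2) = 4 + 2 = 6)
d = -12 (d = 3*(-4) = -12)
(R(V(2, 4))*d)² = (-5*6*(-12))² = (-30*(-12))² = 360² = 129600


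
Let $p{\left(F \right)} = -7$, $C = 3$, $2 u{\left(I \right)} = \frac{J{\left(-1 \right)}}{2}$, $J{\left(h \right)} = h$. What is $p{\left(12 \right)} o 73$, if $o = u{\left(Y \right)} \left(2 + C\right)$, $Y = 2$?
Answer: $\frac{2555}{4} \approx 638.75$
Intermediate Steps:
$u{\left(I \right)} = - \frac{1}{4}$ ($u{\left(I \right)} = \frac{\left(-1\right) \frac{1}{2}}{2} = \frac{1}{2} \left(- \frac{1}{2}\right) = - \frac{1}{4}$)
$o = - \frac{5}{4}$ ($o = - \frac{2 + 3}{4} = \left(- \frac{1}{4}\right) 5 = - \frac{5}{4} \approx -1.25$)
$p{\left(12 \right)} o 73 = \left(-7\right) \left(- \frac{5}{4}\right) 73 = \frac{35}{4} \cdot 73 = \frac{2555}{4}$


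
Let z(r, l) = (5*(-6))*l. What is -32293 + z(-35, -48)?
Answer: -30853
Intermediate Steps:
z(r, l) = -30*l
-32293 + z(-35, -48) = -32293 - 30*(-48) = -32293 + 1440 = -30853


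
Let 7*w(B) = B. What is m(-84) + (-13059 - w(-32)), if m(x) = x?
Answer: -91969/7 ≈ -13138.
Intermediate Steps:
w(B) = B/7
m(-84) + (-13059 - w(-32)) = -84 + (-13059 - (-32)/7) = -84 + (-13059 - 1*(-32/7)) = -84 + (-13059 + 32/7) = -84 - 91381/7 = -91969/7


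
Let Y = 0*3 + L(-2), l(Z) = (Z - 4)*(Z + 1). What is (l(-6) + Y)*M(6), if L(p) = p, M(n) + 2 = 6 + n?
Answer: 480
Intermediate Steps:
l(Z) = (1 + Z)*(-4 + Z) (l(Z) = (-4 + Z)*(1 + Z) = (1 + Z)*(-4 + Z))
M(n) = 4 + n (M(n) = -2 + (6 + n) = 4 + n)
Y = -2 (Y = 0*3 - 2 = 0 - 2 = -2)
(l(-6) + Y)*M(6) = ((-4 + (-6)² - 3*(-6)) - 2)*(4 + 6) = ((-4 + 36 + 18) - 2)*10 = (50 - 2)*10 = 48*10 = 480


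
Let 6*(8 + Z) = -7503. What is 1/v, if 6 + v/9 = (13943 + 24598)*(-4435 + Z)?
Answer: -2/3949797411 ≈ -5.0635e-10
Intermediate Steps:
Z = -2517/2 (Z = -8 + (⅙)*(-7503) = -8 - 2501/2 = -2517/2 ≈ -1258.5)
v = -3949797411/2 (v = -54 + 9*((13943 + 24598)*(-4435 - 2517/2)) = -54 + 9*(38541*(-11387/2)) = -54 + 9*(-438866367/2) = -54 - 3949797303/2 = -3949797411/2 ≈ -1.9749e+9)
1/v = 1/(-3949797411/2) = -2/3949797411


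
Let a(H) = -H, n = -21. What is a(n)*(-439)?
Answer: -9219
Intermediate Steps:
a(n)*(-439) = -1*(-21)*(-439) = 21*(-439) = -9219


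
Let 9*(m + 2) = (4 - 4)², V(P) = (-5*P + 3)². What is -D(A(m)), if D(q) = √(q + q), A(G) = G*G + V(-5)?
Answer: -2*√394 ≈ -39.699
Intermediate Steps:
V(P) = (3 - 5*P)²
m = -2 (m = -2 + (4 - 4)²/9 = -2 + (⅑)*0² = -2 + (⅑)*0 = -2 + 0 = -2)
A(G) = 784 + G² (A(G) = G*G + (-3 + 5*(-5))² = G² + (-3 - 25)² = G² + (-28)² = G² + 784 = 784 + G²)
D(q) = √2*√q (D(q) = √(2*q) = √2*√q)
-D(A(m)) = -√2*√(784 + (-2)²) = -√2*√(784 + 4) = -√2*√788 = -√2*2*√197 = -2*√394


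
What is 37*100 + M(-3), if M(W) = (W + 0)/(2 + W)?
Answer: 3703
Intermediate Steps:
M(W) = W/(2 + W)
37*100 + M(-3) = 37*100 - 3/(2 - 3) = 3700 - 3/(-1) = 3700 - 3*(-1) = 3700 + 3 = 3703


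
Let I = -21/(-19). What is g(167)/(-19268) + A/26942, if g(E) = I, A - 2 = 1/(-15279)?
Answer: 66897107/3965805444612 ≈ 1.6868e-5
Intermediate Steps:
A = 30557/15279 (A = 2 + 1/(-15279) = 2 - 1/15279 = 30557/15279 ≈ 1.9999)
I = 21/19 (I = -21*(-1/19) = 21/19 ≈ 1.1053)
g(E) = 21/19
g(167)/(-19268) + A/26942 = (21/19)/(-19268) + (30557/15279)/26942 = (21/19)*(-1/19268) + (30557/15279)*(1/26942) = -21/366092 + 30557/411646818 = 66897107/3965805444612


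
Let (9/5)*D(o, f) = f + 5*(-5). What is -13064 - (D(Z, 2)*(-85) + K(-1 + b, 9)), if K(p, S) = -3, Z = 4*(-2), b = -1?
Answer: -127324/9 ≈ -14147.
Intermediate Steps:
Z = -8
D(o, f) = -125/9 + 5*f/9 (D(o, f) = 5*(f + 5*(-5))/9 = 5*(f - 25)/9 = 5*(-25 + f)/9 = -125/9 + 5*f/9)
-13064 - (D(Z, 2)*(-85) + K(-1 + b, 9)) = -13064 - ((-125/9 + (5/9)*2)*(-85) - 3) = -13064 - ((-125/9 + 10/9)*(-85) - 3) = -13064 - (-115/9*(-85) - 3) = -13064 - (9775/9 - 3) = -13064 - 1*9748/9 = -13064 - 9748/9 = -127324/9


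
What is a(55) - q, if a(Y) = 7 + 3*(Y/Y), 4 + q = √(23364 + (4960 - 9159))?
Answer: 14 - √19165 ≈ -124.44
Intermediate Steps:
q = -4 + √19165 (q = -4 + √(23364 + (4960 - 9159)) = -4 + √(23364 - 4199) = -4 + √19165 ≈ 134.44)
a(Y) = 10 (a(Y) = 7 + 3*1 = 7 + 3 = 10)
a(55) - q = 10 - (-4 + √19165) = 10 + (4 - √19165) = 14 - √19165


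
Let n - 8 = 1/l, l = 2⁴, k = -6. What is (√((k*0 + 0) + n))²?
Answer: 129/16 ≈ 8.0625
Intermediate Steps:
l = 16
n = 129/16 (n = 8 + 1/16 = 129/16 ≈ 8.0625)
(√((k*0 + 0) + n))² = (√((-6*0 + 0) + 129/16))² = (√((0 + 0) + 129/16))² = (√(0 + 129/16))² = (√(129/16))² = (√129/4)² = 129/16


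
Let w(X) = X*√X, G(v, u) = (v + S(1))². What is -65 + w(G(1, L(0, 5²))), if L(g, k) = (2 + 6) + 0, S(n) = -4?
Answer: -38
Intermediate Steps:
L(g, k) = 8 (L(g, k) = 8 + 0 = 8)
G(v, u) = (-4 + v)² (G(v, u) = (v - 4)² = (-4 + v)²)
w(X) = X^(3/2)
-65 + w(G(1, L(0, 5²))) = -65 + ((-4 + 1)²)^(3/2) = -65 + ((-3)²)^(3/2) = -65 + 9^(3/2) = -65 + 27 = -38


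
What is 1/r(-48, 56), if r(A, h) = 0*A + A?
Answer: -1/48 ≈ -0.020833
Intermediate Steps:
r(A, h) = A (r(A, h) = 0 + A = A)
1/r(-48, 56) = 1/(-48) = -1/48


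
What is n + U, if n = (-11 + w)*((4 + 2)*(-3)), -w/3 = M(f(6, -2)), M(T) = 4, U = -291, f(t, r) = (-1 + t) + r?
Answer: 123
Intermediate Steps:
f(t, r) = -1 + r + t
w = -12 (w = -3*4 = -12)
n = 414 (n = (-11 - 12)*((4 + 2)*(-3)) = -138*(-3) = -23*(-18) = 414)
n + U = 414 - 291 = 123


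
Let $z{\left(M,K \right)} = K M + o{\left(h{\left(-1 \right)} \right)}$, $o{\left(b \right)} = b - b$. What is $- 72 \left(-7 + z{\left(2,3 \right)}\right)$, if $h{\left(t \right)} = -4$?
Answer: $72$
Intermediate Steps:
$o{\left(b \right)} = 0$
$z{\left(M,K \right)} = K M$ ($z{\left(M,K \right)} = K M + 0 = K M$)
$- 72 \left(-7 + z{\left(2,3 \right)}\right) = - 72 \left(-7 + 3 \cdot 2\right) = - 72 \left(-7 + 6\right) = \left(-72\right) \left(-1\right) = 72$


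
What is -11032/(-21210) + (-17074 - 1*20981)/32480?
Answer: -6411817/9841440 ≈ -0.65151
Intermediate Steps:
-11032/(-21210) + (-17074 - 1*20981)/32480 = -11032*(-1/21210) + (-17074 - 20981)*(1/32480) = 788/1515 - 38055*1/32480 = 788/1515 - 7611/6496 = -6411817/9841440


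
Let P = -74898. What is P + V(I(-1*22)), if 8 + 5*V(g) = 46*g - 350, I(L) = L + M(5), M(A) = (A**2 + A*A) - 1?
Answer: -373606/5 ≈ -74721.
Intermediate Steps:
M(A) = -1 + 2*A**2 (M(A) = (A**2 + A**2) - 1 = 2*A**2 - 1 = -1 + 2*A**2)
I(L) = 49 + L (I(L) = L + (-1 + 2*5**2) = L + (-1 + 2*25) = L + (-1 + 50) = L + 49 = 49 + L)
V(g) = -358/5 + 46*g/5 (V(g) = -8/5 + (46*g - 350)/5 = -8/5 + (-350 + 46*g)/5 = -8/5 + (-70 + 46*g/5) = -358/5 + 46*g/5)
P + V(I(-1*22)) = -74898 + (-358/5 + 46*(49 - 1*22)/5) = -74898 + (-358/5 + 46*(49 - 22)/5) = -74898 + (-358/5 + (46/5)*27) = -74898 + (-358/5 + 1242/5) = -74898 + 884/5 = -373606/5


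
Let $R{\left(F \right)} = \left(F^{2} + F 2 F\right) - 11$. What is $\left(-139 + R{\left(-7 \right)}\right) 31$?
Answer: $-93$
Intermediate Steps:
$R{\left(F \right)} = -11 + 3 F^{2}$ ($R{\left(F \right)} = \left(F^{2} + 2 F F\right) - 11 = \left(F^{2} + 2 F^{2}\right) - 11 = 3 F^{2} - 11 = -11 + 3 F^{2}$)
$\left(-139 + R{\left(-7 \right)}\right) 31 = \left(-139 - \left(11 - 3 \left(-7\right)^{2}\right)\right) 31 = \left(-139 + \left(-11 + 3 \cdot 49\right)\right) 31 = \left(-139 + \left(-11 + 147\right)\right) 31 = \left(-139 + 136\right) 31 = \left(-3\right) 31 = -93$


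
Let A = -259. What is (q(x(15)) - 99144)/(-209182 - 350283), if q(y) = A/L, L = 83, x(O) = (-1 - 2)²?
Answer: 8229211/46435595 ≈ 0.17722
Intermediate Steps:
x(O) = 9 (x(O) = (-3)² = 9)
q(y) = -259/83
(q(x(15)) - 99144)/(-209182 - 350283) = (-259/83 - 99144)/(-209182 - 350283) = -8229211/83/(-559465) = -8229211/83*(-1/559465) = 8229211/46435595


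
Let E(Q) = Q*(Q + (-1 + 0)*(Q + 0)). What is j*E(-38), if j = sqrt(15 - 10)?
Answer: 0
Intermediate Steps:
j = sqrt(5) ≈ 2.2361
E(Q) = 0 (E(Q) = Q*(Q - Q) = Q*0 = 0)
j*E(-38) = sqrt(5)*0 = 0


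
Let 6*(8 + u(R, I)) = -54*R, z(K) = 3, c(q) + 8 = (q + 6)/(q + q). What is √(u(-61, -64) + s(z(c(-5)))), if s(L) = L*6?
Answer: √559 ≈ 23.643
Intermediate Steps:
c(q) = -8 + (6 + q)/(2*q) (c(q) = -8 + (q + 6)/(q + q) = -8 + (6 + q)/((2*q)) = -8 + (6 + q)*(1/(2*q)) = -8 + (6 + q)/(2*q))
u(R, I) = -8 - 9*R (u(R, I) = -8 + (-54*R)/6 = -8 - 9*R)
s(L) = 6*L
√(u(-61, -64) + s(z(c(-5)))) = √((-8 - 9*(-61)) + 6*3) = √((-8 + 549) + 18) = √(541 + 18) = √559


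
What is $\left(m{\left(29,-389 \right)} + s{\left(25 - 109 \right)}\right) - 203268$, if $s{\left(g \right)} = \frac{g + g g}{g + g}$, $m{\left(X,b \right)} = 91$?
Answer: $- \frac{406437}{2} \approx -2.0322 \cdot 10^{5}$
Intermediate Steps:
$s{\left(g \right)} = \frac{g + g^{2}}{2 g}$
$\left(m{\left(29,-389 \right)} + s{\left(25 - 109 \right)}\right) - 203268 = \left(91 + \left(\frac{1}{2} + \frac{25 - 109}{2}\right)\right) - 203268 = \left(91 + \left(\frac{1}{2} + \frac{1}{2} \left(-84\right)\right)\right) - 203268 = \left(91 + \left(\frac{1}{2} - 42\right)\right) - 203268 = \left(91 - \frac{83}{2}\right) - 203268 = \frac{99}{2} - 203268 = - \frac{406437}{2}$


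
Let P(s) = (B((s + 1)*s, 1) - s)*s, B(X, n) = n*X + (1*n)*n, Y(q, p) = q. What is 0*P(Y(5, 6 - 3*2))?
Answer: 0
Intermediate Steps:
B(X, n) = n² + X*n (B(X, n) = X*n + n*n = X*n + n² = n² + X*n)
P(s) = s*(1 - s + s*(1 + s)) (P(s) = (1*((s + 1)*s + 1) - s)*s = (1*((1 + s)*s + 1) - s)*s = (1*(s*(1 + s) + 1) - s)*s = (1*(1 + s*(1 + s)) - s)*s = ((1 + s*(1 + s)) - s)*s = (1 - s + s*(1 + s))*s = s*(1 - s + s*(1 + s)))
0*P(Y(5, 6 - 3*2)) = 0*(5 + 5³) = 0*(5 + 125) = 0*130 = 0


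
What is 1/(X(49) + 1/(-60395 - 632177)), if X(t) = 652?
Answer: 692572/451556943 ≈ 0.0015337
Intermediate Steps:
1/(X(49) + 1/(-60395 - 632177)) = 1/(652 + 1/(-60395 - 632177)) = 1/(652 + 1/(-692572)) = 1/(652 - 1/692572) = 1/(451556943/692572) = 692572/451556943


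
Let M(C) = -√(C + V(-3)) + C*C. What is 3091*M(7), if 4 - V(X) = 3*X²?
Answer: 151459 - 12364*I ≈ 1.5146e+5 - 12364.0*I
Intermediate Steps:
V(X) = 4 - 3*X²
M(C) = C² - √(-23 + C) (M(C) = -√(C + (4 - 3*(-3)²)) + C*C = -√(C + (4 - 3*9)) + C² = -√(C + (4 - 27)) + C² = -√(C - 23) + C² = -√(-23 + C) + C² = C² - √(-23 + C))
3091*M(7) = 3091*(7² - √(-23 + 7)) = 3091*(49 - √(-16)) = 3091*(49 - 4*I) = 151459 - 12364*I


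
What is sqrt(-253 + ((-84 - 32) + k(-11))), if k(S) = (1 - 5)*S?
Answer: 5*I*sqrt(13) ≈ 18.028*I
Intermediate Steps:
k(S) = -4*S
sqrt(-253 + ((-84 - 32) + k(-11))) = sqrt(-253 + ((-84 - 32) - 4*(-11))) = sqrt(-253 + (-116 + 44)) = sqrt(-253 - 72) = sqrt(-325) = 5*I*sqrt(13)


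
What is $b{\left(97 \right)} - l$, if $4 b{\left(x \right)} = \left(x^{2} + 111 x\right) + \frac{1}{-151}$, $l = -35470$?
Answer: $\frac{24470455}{604} \approx 40514.0$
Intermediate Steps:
$b{\left(x \right)} = - \frac{1}{604} + \frac{x^{2}}{4} + \frac{111 x}{4}$ ($b{\left(x \right)} = \frac{\left(x^{2} + 111 x\right) + \frac{1}{-151}}{4} = \frac{\left(x^{2} + 111 x\right) - \frac{1}{151}}{4} = \frac{- \frac{1}{151} + x^{2} + 111 x}{4} = - \frac{1}{604} + \frac{x^{2}}{4} + \frac{111 x}{4}$)
$b{\left(97 \right)} - l = \left(- \frac{1}{604} + \frac{97^{2}}{4} + \frac{111}{4} \cdot 97\right) - -35470 = \left(- \frac{1}{604} + \frac{1}{4} \cdot 9409 + \frac{10767}{4}\right) + 35470 = \left(- \frac{1}{604} + \frac{9409}{4} + \frac{10767}{4}\right) + 35470 = \frac{3046575}{604} + 35470 = \frac{24470455}{604}$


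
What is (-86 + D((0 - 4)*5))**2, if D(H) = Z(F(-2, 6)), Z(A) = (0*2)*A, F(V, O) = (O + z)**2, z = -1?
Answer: 7396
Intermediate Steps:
F(V, O) = (-1 + O)**2 (F(V, O) = (O - 1)**2 = (-1 + O)**2)
Z(A) = 0 (Z(A) = 0*A = 0)
D(H) = 0
(-86 + D((0 - 4)*5))**2 = (-86 + 0)**2 = (-86)**2 = 7396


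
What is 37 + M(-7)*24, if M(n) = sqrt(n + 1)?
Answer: 37 + 24*I*sqrt(6) ≈ 37.0 + 58.788*I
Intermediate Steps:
M(n) = sqrt(1 + n)
37 + M(-7)*24 = 37 + sqrt(1 - 7)*24 = 37 + sqrt(-6)*24 = 37 + (I*sqrt(6))*24 = 37 + 24*I*sqrt(6)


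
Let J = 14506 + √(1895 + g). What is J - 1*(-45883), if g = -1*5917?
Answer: 60389 + I*√4022 ≈ 60389.0 + 63.419*I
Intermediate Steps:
g = -5917
J = 14506 + I*√4022 (J = 14506 + √(1895 - 5917) = 14506 + √(-4022) = 14506 + I*√4022 ≈ 14506.0 + 63.419*I)
J - 1*(-45883) = (14506 + I*√4022) - 1*(-45883) = (14506 + I*√4022) + 45883 = 60389 + I*√4022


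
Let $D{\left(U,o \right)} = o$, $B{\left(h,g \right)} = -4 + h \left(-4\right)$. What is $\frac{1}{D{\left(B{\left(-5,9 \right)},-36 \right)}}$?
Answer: $- \frac{1}{36} \approx -0.027778$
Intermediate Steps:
$B{\left(h,g \right)} = -4 - 4 h$
$\frac{1}{D{\left(B{\left(-5,9 \right)},-36 \right)}} = \frac{1}{-36} = - \frac{1}{36}$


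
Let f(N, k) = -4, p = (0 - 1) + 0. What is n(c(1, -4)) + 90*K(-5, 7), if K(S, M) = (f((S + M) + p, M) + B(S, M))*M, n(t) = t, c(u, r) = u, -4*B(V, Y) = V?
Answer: -3463/2 ≈ -1731.5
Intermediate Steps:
p = -1 (p = -1 + 0 = -1)
B(V, Y) = -V/4
K(S, M) = M*(-4 - S/4) (K(S, M) = (-4 - S/4)*M = M*(-4 - S/4))
n(c(1, -4)) + 90*K(-5, 7) = 1 + 90*(-¼*7*(16 - 5)) = 1 + 90*(-¼*7*11) = 1 + 90*(-77/4) = 1 - 3465/2 = -3463/2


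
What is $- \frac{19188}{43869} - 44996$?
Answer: $- \frac{657982904}{14623} \approx -44996.0$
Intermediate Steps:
$- \frac{19188}{43869} - 44996 = \left(-19188\right) \frac{1}{43869} - 44996 = - \frac{6396}{14623} - 44996 = - \frac{657982904}{14623}$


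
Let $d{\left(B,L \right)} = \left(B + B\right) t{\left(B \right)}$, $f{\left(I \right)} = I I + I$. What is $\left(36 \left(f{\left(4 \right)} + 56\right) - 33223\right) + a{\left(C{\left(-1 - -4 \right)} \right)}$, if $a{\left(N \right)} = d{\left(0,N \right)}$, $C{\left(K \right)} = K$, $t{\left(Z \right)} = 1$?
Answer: $-30487$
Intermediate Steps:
$f{\left(I \right)} = I + I^{2}$ ($f{\left(I \right)} = I^{2} + I = I + I^{2}$)
$d{\left(B,L \right)} = 2 B$ ($d{\left(B,L \right)} = \left(B + B\right) 1 = 2 B 1 = 2 B$)
$a{\left(N \right)} = 0$ ($a{\left(N \right)} = 2 \cdot 0 = 0$)
$\left(36 \left(f{\left(4 \right)} + 56\right) - 33223\right) + a{\left(C{\left(-1 - -4 \right)} \right)} = \left(36 \left(4 \left(1 + 4\right) + 56\right) - 33223\right) + 0 = \left(36 \left(4 \cdot 5 + 56\right) - 33223\right) + 0 = \left(36 \left(20 + 56\right) - 33223\right) + 0 = \left(36 \cdot 76 - 33223\right) + 0 = \left(2736 - 33223\right) + 0 = -30487 + 0 = -30487$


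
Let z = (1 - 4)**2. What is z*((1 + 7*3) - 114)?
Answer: -828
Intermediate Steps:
z = 9 (z = (-3)**2 = 9)
z*((1 + 7*3) - 114) = 9*((1 + 7*3) - 114) = 9*((1 + 21) - 114) = 9*(22 - 114) = 9*(-92) = -828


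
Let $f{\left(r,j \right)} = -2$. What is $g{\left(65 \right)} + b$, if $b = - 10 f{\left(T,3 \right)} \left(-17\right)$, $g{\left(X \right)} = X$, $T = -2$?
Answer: $-275$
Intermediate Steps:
$b = -340$ ($b = \left(-10\right) \left(-2\right) \left(-17\right) = 20 \left(-17\right) = -340$)
$g{\left(65 \right)} + b = 65 - 340 = -275$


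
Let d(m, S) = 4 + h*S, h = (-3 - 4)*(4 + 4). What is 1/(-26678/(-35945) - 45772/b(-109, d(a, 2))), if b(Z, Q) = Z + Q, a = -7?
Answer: 1114295/235866238 ≈ 0.0047243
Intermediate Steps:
h = -56 (h = -7*8 = -56)
d(m, S) = 4 - 56*S
b(Z, Q) = Q + Z
1/(-26678/(-35945) - 45772/b(-109, d(a, 2))) = 1/(-26678/(-35945) - 45772/((4 - 56*2) - 109)) = 1/(-26678*(-1/35945) - 45772/((4 - 112) - 109)) = 1/(26678/35945 - 45772/(-108 - 109)) = 1/(26678/35945 - 45772/(-217)) = 1/(26678/35945 - 45772*(-1/217)) = 1/(26678/35945 + 45772/217) = 1/(235866238/1114295) = 1114295/235866238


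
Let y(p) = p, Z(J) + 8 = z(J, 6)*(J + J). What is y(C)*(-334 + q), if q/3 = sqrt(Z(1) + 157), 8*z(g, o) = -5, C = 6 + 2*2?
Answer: -3340 + 15*sqrt(591) ≈ -2975.3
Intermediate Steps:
C = 10 (C = 6 + 4 = 10)
z(g, o) = -5/8 (z(g, o) = (1/8)*(-5) = -5/8)
Z(J) = -8 - 5*J/4 (Z(J) = -8 - 5*(J + J)/8 = -8 - 5*J/4)
q = 3*sqrt(591)/2 (q = 3*sqrt((-8 - 5/4*1) + 157) = 3*sqrt((-8 - 5/4) + 157) = 3*sqrt(-37/4 + 157) = 3*sqrt(591/4) = 3*(sqrt(591)/2) = 3*sqrt(591)/2 ≈ 36.466)
y(C)*(-334 + q) = 10*(-334 + 3*sqrt(591)/2) = -3340 + 15*sqrt(591)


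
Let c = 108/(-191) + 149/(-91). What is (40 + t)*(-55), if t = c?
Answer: -36132415/17381 ≈ -2078.8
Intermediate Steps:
c = -38287/17381 (c = 108*(-1/191) + 149*(-1/91) = -108/191 - 149/91 = -38287/17381 ≈ -2.2028)
t = -38287/17381 ≈ -2.2028
(40 + t)*(-55) = (40 - 38287/17381)*(-55) = (656953/17381)*(-55) = -36132415/17381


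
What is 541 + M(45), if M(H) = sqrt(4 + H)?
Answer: 548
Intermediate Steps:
541 + M(45) = 541 + sqrt(4 + 45) = 541 + sqrt(49) = 541 + 7 = 548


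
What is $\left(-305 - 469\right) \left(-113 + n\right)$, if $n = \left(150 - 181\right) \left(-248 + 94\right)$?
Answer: $-3607614$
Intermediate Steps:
$n = 4774$ ($n = \left(-31\right) \left(-154\right) = 4774$)
$\left(-305 - 469\right) \left(-113 + n\right) = \left(-305 - 469\right) \left(-113 + 4774\right) = \left(-774\right) 4661 = -3607614$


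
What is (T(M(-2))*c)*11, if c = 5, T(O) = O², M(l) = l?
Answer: 220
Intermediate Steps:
(T(M(-2))*c)*11 = ((-2)²*5)*11 = (4*5)*11 = 20*11 = 220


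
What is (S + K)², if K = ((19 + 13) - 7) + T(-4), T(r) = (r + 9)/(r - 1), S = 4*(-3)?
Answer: 144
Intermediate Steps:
S = -12
T(r) = (9 + r)/(-1 + r)
K = 24 (K = ((19 + 13) - 7) + (9 - 4)/(-1 - 4) = (32 - 7) + 5/(-5) = 25 - ⅕*5 = 25 - 1 = 24)
(S + K)² = (-12 + 24)² = 12² = 144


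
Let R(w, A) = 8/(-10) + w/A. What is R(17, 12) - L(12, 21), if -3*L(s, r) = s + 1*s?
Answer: 517/60 ≈ 8.6167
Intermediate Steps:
L(s, r) = -2*s/3 (L(s, r) = -(s + 1*s)/3 = -(s + s)/3 = -2*s/3)
R(w, A) = -⅘ + w/A (R(w, A) = 8*(-⅒) + w/A = -⅘ + w/A)
R(17, 12) - L(12, 21) = (-⅘ + 17/12) - (-2)*12/3 = (-⅘ + 17*(1/12)) - 1*(-8) = (-⅘ + 17/12) + 8 = 37/60 + 8 = 517/60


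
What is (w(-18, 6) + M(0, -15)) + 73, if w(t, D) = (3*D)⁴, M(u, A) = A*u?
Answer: 105049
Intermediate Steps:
w(t, D) = 81*D⁴
(w(-18, 6) + M(0, -15)) + 73 = (81*6⁴ - 15*0) + 73 = (81*1296 + 0) + 73 = (104976 + 0) + 73 = 104976 + 73 = 105049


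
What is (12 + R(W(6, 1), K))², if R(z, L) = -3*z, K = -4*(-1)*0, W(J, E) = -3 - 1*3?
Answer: 900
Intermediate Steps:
W(J, E) = -6 (W(J, E) = -3 - 3 = -6)
K = 0 (K = 4*0 = 0)
(12 + R(W(6, 1), K))² = (12 - 3*(-6))² = (12 + 18)² = 30² = 900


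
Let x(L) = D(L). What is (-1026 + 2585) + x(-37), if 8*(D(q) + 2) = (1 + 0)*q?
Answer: 12419/8 ≈ 1552.4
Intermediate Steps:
D(q) = -2 + q/8 (D(q) = -2 + ((1 + 0)*q)/8 = -2 + (1*q)/8 = -2 + q/8)
x(L) = -2 + L/8
(-1026 + 2585) + x(-37) = (-1026 + 2585) + (-2 + (⅛)*(-37)) = 1559 + (-2 - 37/8) = 1559 - 53/8 = 12419/8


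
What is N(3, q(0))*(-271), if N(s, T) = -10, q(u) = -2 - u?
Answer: 2710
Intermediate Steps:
N(3, q(0))*(-271) = -10*(-271) = 2710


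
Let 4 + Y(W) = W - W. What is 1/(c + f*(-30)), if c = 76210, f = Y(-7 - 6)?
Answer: 1/76330 ≈ 1.3101e-5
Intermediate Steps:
Y(W) = -4 (Y(W) = -4 + (W - W) = -4 + 0 = -4)
f = -4
1/(c + f*(-30)) = 1/(76210 - 4*(-30)) = 1/(76210 + 120) = 1/76330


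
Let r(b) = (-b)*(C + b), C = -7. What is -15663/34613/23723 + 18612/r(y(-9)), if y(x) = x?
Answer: -424521273535/3284496796 ≈ -129.25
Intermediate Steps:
r(b) = -b*(-7 + b) (r(b) = (-b)*(-7 + b) = -b*(-7 + b))
-15663/34613/23723 + 18612/r(y(-9)) = -15663/34613/23723 + 18612/((-9*(7 - 1*(-9)))) = -15663*1/34613*(1/23723) + 18612/((-9*(7 + 9))) = -15663/34613*1/23723 + 18612/((-9*16)) = -15663/821124199 + 18612/(-144) = -15663/821124199 + 18612*(-1/144) = -15663/821124199 - 517/4 = -424521273535/3284496796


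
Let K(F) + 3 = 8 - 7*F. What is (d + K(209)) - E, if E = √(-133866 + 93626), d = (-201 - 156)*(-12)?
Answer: 2826 - 4*I*√2515 ≈ 2826.0 - 200.6*I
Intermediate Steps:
K(F) = 5 - 7*F (K(F) = -3 + (8 - 7*F) = 5 - 7*F)
d = 4284 (d = -357*(-12) = 4284)
E = 4*I*√2515 (E = √(-40240) = 4*I*√2515 ≈ 200.6*I)
(d + K(209)) - E = (4284 + (5 - 7*209)) - 4*I*√2515 = (4284 + (5 - 1463)) - 4*I*√2515 = (4284 - 1458) - 4*I*√2515 = 2826 - 4*I*√2515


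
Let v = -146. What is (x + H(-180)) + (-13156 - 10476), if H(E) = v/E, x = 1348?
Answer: -2005487/90 ≈ -22283.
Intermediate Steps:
H(E) = -146/E
(x + H(-180)) + (-13156 - 10476) = (1348 - 146/(-180)) + (-13156 - 10476) = (1348 - 146*(-1/180)) - 23632 = (1348 + 73/90) - 23632 = 121393/90 - 23632 = -2005487/90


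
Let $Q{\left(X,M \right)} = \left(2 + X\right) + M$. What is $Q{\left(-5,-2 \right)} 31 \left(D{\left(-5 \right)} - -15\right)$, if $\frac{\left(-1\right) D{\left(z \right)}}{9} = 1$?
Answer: $-930$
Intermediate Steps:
$Q{\left(X,M \right)} = 2 + M + X$
$D{\left(z \right)} = -9$ ($D{\left(z \right)} = \left(-9\right) 1 = -9$)
$Q{\left(-5,-2 \right)} 31 \left(D{\left(-5 \right)} - -15\right) = \left(2 - 2 - 5\right) 31 \left(-9 - -15\right) = \left(-5\right) 31 \left(-9 + 15\right) = \left(-155\right) 6 = -930$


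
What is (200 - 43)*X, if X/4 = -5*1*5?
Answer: -15700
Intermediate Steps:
X = -100 (X = 4*(-5*1*5) = 4*(-5*5) = 4*(-25) = -100)
(200 - 43)*X = (200 - 43)*(-100) = 157*(-100) = -15700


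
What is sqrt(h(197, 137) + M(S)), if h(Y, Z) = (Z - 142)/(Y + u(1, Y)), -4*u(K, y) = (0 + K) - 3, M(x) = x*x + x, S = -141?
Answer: sqrt(123197182)/79 ≈ 140.50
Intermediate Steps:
M(x) = x + x**2 (M(x) = x**2 + x = x + x**2)
u(K, y) = 3/4 - K/4 (u(K, y) = -((0 + K) - 3)/4 = -(K - 3)/4 = -(-3 + K)/4 = 3/4 - K/4)
h(Y, Z) = (-142 + Z)/(1/2 + Y) (h(Y, Z) = (Z - 142)/(Y + (3/4 - 1/4*1)) = (-142 + Z)/(Y + (3/4 - 1/4)) = (-142 + Z)/(Y + 1/2) = (-142 + Z)/(1/2 + Y))
sqrt(h(197, 137) + M(S)) = sqrt(2*(-142 + 137)/(1 + 2*197) - 141*(1 - 141)) = sqrt(2*(-5)/(1 + 394) - 141*(-140)) = sqrt(2*(-5)/395 + 19740) = sqrt(2*(1/395)*(-5) + 19740) = sqrt(-2/79 + 19740) = sqrt(1559458/79) = sqrt(123197182)/79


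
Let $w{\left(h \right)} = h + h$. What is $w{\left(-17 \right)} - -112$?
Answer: $78$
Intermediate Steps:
$w{\left(h \right)} = 2 h$
$w{\left(-17 \right)} - -112 = 2 \left(-17\right) - -112 = -34 + 112 = 78$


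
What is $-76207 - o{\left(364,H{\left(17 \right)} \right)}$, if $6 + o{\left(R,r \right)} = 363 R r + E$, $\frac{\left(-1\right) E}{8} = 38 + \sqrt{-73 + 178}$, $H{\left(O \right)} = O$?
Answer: $-2322141 + 8 \sqrt{105} \approx -2.3221 \cdot 10^{6}$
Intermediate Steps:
$E = -304 - 8 \sqrt{105}$ ($E = - 8 \left(38 + \sqrt{-73 + 178}\right) = - 8 \left(38 + \sqrt{105}\right) = -304 - 8 \sqrt{105} \approx -385.98$)
$o{\left(R,r \right)} = -310 - 8 \sqrt{105} + 363 R r$ ($o{\left(R,r \right)} = -6 - \left(304 + 8 \sqrt{105} - 363 R r\right) = -310 - 8 \sqrt{105} + 363 R r$)
$-76207 - o{\left(364,H{\left(17 \right)} \right)} = -76207 - \left(-310 - 8 \sqrt{105} + 363 \cdot 364 \cdot 17\right) = -76207 - \left(-310 - 8 \sqrt{105} + 2246244\right) = -76207 - \left(2245934 - 8 \sqrt{105}\right) = -2322141 + 8 \sqrt{105}$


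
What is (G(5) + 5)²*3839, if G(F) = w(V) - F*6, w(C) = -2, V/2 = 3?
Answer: 2798631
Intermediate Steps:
V = 6 (V = 2*3 = 6)
G(F) = -2 - 6*F (G(F) = -2 - F*6 = -2 - 6*F)
(G(5) + 5)²*3839 = ((-2 - 6*5) + 5)²*3839 = ((-2 - 30) + 5)²*3839 = (-32 + 5)²*3839 = (-27)²*3839 = 729*3839 = 2798631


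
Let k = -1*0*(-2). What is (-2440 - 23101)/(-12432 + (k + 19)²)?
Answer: 25541/12071 ≈ 2.1159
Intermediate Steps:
k = 0 (k = 0*(-2) = 0)
(-2440 - 23101)/(-12432 + (k + 19)²) = (-2440 - 23101)/(-12432 + (0 + 19)²) = -25541/(-12432 + 19²) = -25541/(-12432 + 361) = -25541/(-12071) = -25541*(-1/12071) = 25541/12071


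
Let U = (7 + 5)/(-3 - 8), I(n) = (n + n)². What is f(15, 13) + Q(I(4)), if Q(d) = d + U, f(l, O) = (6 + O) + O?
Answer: 1044/11 ≈ 94.909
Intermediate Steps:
I(n) = 4*n² (I(n) = (2*n)² = 4*n²)
U = -12/11 (U = 12/(-11) = 12*(-1/11) = -12/11 ≈ -1.0909)
f(l, O) = 6 + 2*O
Q(d) = -12/11 + d (Q(d) = d - 12/11 = -12/11 + d)
f(15, 13) + Q(I(4)) = (6 + 2*13) + (-12/11 + 4*4²) = (6 + 26) + (-12/11 + 4*16) = 32 + (-12/11 + 64) = 32 + 692/11 = 1044/11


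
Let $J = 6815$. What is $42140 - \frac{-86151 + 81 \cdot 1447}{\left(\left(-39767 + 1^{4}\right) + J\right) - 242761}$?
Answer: $\frac{242052807}{5744} \approx 42140.0$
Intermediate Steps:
$42140 - \frac{-86151 + 81 \cdot 1447}{\left(\left(-39767 + 1^{4}\right) + J\right) - 242761} = 42140 - \frac{-86151 + 81 \cdot 1447}{\left(\left(-39767 + 1^{4}\right) + 6815\right) - 242761} = 42140 - \frac{-86151 + 117207}{\left(\left(-39767 + 1\right) + 6815\right) - 242761} = 42140 - \frac{31056}{\left(-39766 + 6815\right) - 242761} = 42140 - \frac{31056}{-32951 - 242761} = 42140 - \frac{31056}{-275712} = 42140 - 31056 \left(- \frac{1}{275712}\right) = 42140 - - \frac{647}{5744} = 42140 + \frac{647}{5744} = \frac{242052807}{5744}$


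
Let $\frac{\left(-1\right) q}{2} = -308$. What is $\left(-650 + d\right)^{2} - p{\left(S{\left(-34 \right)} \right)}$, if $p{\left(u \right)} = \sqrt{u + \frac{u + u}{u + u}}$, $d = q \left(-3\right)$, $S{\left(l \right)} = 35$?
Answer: $6239998$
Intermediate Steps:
$q = 616$ ($q = \left(-2\right) \left(-308\right) = 616$)
$d = -1848$ ($d = 616 \left(-3\right) = -1848$)
$p{\left(u \right)} = \sqrt{1 + u}$ ($p{\left(u \right)} = \sqrt{u + \frac{2 u}{2 u}} = \sqrt{u + 2 u \frac{1}{2 u}} = \sqrt{u + 1} = \sqrt{1 + u}$)
$\left(-650 + d\right)^{2} - p{\left(S{\left(-34 \right)} \right)} = \left(-650 - 1848\right)^{2} - \sqrt{1 + 35} = \left(-2498\right)^{2} - \sqrt{36} = 6240004 - 6 = 6239998$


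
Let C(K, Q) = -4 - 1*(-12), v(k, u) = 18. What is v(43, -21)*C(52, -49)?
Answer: 144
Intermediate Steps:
C(K, Q) = 8 (C(K, Q) = -4 + 12 = 8)
v(43, -21)*C(52, -49) = 18*8 = 144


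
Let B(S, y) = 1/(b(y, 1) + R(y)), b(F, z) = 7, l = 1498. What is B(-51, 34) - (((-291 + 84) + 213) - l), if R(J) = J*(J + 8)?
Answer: 2141021/1435 ≈ 1492.0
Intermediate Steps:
R(J) = J*(8 + J)
B(S, y) = 1/(7 + y*(8 + y))
B(-51, 34) - (((-291 + 84) + 213) - l) = 1/(7 + 34*(8 + 34)) - (((-291 + 84) + 213) - 1*1498) = 1/(7 + 34*42) - ((-207 + 213) - 1498) = 1/(7 + 1428) - (6 - 1498) = 1/1435 - 1*(-1492) = 1/1435 + 1492 = 2141021/1435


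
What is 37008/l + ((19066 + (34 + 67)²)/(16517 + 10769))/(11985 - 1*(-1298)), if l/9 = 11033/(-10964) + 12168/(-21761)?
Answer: -1372894773865119191/522667868577830 ≈ -2626.7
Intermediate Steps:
l = -3361491585/238587604 (l = 9*(11033/(-10964) + 12168/(-21761)) = 9*(11033*(-1/10964) + 12168*(-1/21761)) = 9*(-11033/10964 - 12168/21761) = 9*(-373499065/238587604) = -3361491585/238587604 ≈ -14.089)
37008/l + ((19066 + (34 + 67)²)/(16517 + 10769))/(11985 - 1*(-1298)) = 37008/(-3361491585/238587604) + ((19066 + (34 + 67)²)/(16517 + 10769))/(11985 - 1*(-1298)) = 37008*(-238587604/3361491585) + ((19066 + 101²)/27286)/(11985 + 1298) = -981072227648/373499065 + ((19066 + 10201)*(1/27286))/13283 = -981072227648/373499065 + (29267*(1/27286))*(1/13283) = -981072227648/373499065 + (4181/3898)*(1/13283) = -981072227648/373499065 + 113/1399382 = -1372894773865119191/522667868577830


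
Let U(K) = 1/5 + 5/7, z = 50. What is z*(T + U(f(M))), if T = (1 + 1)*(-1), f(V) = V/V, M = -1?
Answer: -380/7 ≈ -54.286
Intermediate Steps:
f(V) = 1
U(K) = 32/35 (U(K) = 1*(⅕) + 5*(⅐) = ⅕ + 5/7 = 32/35)
T = -2 (T = 2*(-1) = -2)
z*(T + U(f(M))) = 50*(-2 + 32/35) = 50*(-38/35) = -380/7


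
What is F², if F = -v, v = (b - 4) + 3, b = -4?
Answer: 25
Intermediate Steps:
v = -5 (v = (-4 - 4) + 3 = -8 + 3 = -5)
F = 5 (F = -1*(-5) = 5)
F² = 5² = 25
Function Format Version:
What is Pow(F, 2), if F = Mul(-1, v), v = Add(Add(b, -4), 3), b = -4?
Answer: 25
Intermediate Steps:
v = -5 (v = Add(Add(-4, -4), 3) = Add(-8, 3) = -5)
F = 5 (F = Mul(-1, -5) = 5)
Pow(F, 2) = Pow(5, 2) = 25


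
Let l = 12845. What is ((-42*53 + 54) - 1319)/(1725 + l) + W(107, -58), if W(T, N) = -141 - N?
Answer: -1212801/14570 ≈ -83.240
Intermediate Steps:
((-42*53 + 54) - 1319)/(1725 + l) + W(107, -58) = ((-42*53 + 54) - 1319)/(1725 + 12845) + (-141 - 1*(-58)) = ((-2226 + 54) - 1319)/14570 + (-141 + 58) = (-2172 - 1319)*(1/14570) - 83 = -3491*1/14570 - 83 = -3491/14570 - 83 = -1212801/14570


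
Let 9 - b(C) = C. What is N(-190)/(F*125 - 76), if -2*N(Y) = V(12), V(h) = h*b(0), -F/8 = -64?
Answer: -9/10654 ≈ -0.00084475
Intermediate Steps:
F = 512 (F = -8*(-64) = 512)
b(C) = 9 - C
V(h) = 9*h (V(h) = h*(9 - 1*0) = h*(9 + 0) = h*9 = 9*h)
N(Y) = -54 (N(Y) = -9*12/2 = -½*108 = -54)
N(-190)/(F*125 - 76) = -54/(512*125 - 76) = -54/(64000 - 76) = -54/63924 = -54*1/63924 = -9/10654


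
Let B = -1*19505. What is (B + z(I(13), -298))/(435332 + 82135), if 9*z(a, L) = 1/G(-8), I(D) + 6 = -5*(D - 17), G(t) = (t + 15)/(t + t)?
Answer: -1228831/32600421 ≈ -0.037694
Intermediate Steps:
G(t) = (15 + t)/(2*t) (G(t) = (15 + t)/((2*t)) = (15 + t)*(1/(2*t)) = (15 + t)/(2*t))
I(D) = 79 - 5*D (I(D) = -6 - 5*(D - 17) = -6 - 5*(-17 + D) = -6 + (85 - 5*D) = 79 - 5*D)
B = -19505
z(a, L) = -16/63 (z(a, L) = 1/(9*(((½)*(15 - 8)/(-8)))) = 1/(9*(((½)*(-⅛)*7))) = 1/(9*(-7/16)) = (⅑)*(-16/7) = -16/63)
(B + z(I(13), -298))/(435332 + 82135) = (-19505 - 16/63)/(435332 + 82135) = -1228831/63/517467 = -1228831/63*1/517467 = -1228831/32600421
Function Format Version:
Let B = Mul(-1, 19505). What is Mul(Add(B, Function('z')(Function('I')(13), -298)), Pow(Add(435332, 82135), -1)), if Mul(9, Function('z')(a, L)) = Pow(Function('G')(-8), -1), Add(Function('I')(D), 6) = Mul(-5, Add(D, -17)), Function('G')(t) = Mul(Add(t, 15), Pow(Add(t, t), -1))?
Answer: Rational(-1228831, 32600421) ≈ -0.037694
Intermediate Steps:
Function('G')(t) = Mul(Rational(1, 2), Pow(t, -1), Add(15, t)) (Function('G')(t) = Mul(Add(15, t), Pow(Mul(2, t), -1)) = Mul(Add(15, t), Mul(Rational(1, 2), Pow(t, -1))) = Mul(Rational(1, 2), Pow(t, -1), Add(15, t)))
Function('I')(D) = Add(79, Mul(-5, D)) (Function('I')(D) = Add(-6, Mul(-5, Add(D, -17))) = Add(-6, Mul(-5, Add(-17, D))) = Add(-6, Add(85, Mul(-5, D))) = Add(79, Mul(-5, D)))
B = -19505
Function('z')(a, L) = Rational(-16, 63) (Function('z')(a, L) = Mul(Rational(1, 9), Pow(Mul(Rational(1, 2), Pow(-8, -1), Add(15, -8)), -1)) = Mul(Rational(1, 9), Pow(Mul(Rational(1, 2), Rational(-1, 8), 7), -1)) = Mul(Rational(1, 9), Pow(Rational(-7, 16), -1)) = Mul(Rational(1, 9), Rational(-16, 7)) = Rational(-16, 63))
Mul(Add(B, Function('z')(Function('I')(13), -298)), Pow(Add(435332, 82135), -1)) = Mul(Add(-19505, Rational(-16, 63)), Pow(Add(435332, 82135), -1)) = Mul(Rational(-1228831, 63), Pow(517467, -1)) = Mul(Rational(-1228831, 63), Rational(1, 517467)) = Rational(-1228831, 32600421)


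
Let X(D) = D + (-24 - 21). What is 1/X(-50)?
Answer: -1/95 ≈ -0.010526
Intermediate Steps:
X(D) = -45 + D (X(D) = D - 45 = -45 + D)
1/X(-50) = 1/(-45 - 50) = 1/(-95) = -1/95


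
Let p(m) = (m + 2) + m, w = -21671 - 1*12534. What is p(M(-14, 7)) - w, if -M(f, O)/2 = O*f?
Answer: 34599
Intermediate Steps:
w = -34205 (w = -21671 - 12534 = -34205)
M(f, O) = -2*O*f
p(m) = 2 + 2*m (p(m) = (2 + m) + m = 2 + 2*m)
p(M(-14, 7)) - w = (2 + 2*(-2*7*(-14))) - 1*(-34205) = (2 + 2*196) + 34205 = (2 + 392) + 34205 = 394 + 34205 = 34599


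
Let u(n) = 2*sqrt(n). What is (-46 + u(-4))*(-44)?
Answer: 2024 - 176*I ≈ 2024.0 - 176.0*I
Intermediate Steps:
(-46 + u(-4))*(-44) = (-46 + 2*sqrt(-4))*(-44) = (-46 + 2*(2*I))*(-44) = (-46 + 4*I)*(-44) = 2024 - 176*I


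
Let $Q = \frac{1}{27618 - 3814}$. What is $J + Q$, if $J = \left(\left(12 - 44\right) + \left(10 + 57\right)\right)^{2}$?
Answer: $\frac{29159901}{23804} \approx 1225.0$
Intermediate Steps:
$Q = \frac{1}{23804} \approx 4.201 \cdot 10^{-5}$
$J = 1225$ ($J = \left(\left(12 - 44\right) + 67\right)^{2} = \left(-32 + 67\right)^{2} = 35^{2} = 1225$)
$J + Q = 1225 + \frac{1}{23804} = \frac{29159901}{23804}$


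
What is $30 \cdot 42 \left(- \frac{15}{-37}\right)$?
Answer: $\frac{18900}{37} \approx 510.81$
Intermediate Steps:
$30 \cdot 42 \left(- \frac{15}{-37}\right) = 1260 \left(\left(-15\right) \left(- \frac{1}{37}\right)\right) = 1260 \cdot \frac{15}{37} = \frac{18900}{37}$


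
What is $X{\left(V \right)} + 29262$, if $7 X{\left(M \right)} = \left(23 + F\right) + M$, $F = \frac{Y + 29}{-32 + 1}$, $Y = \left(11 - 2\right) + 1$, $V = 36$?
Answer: $\frac{6351644}{217} \approx 29270.0$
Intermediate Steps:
$Y = 10$ ($Y = 9 + 1 = 10$)
$F = - \frac{39}{31}$ ($F = \frac{10 + 29}{-32 + 1} = \frac{39}{-31} = 39 \left(- \frac{1}{31}\right) = - \frac{39}{31} \approx -1.2581$)
$X{\left(M \right)} = \frac{674}{217} + \frac{M}{7}$ ($X{\left(M \right)} = \frac{\left(23 - \frac{39}{31}\right) + M}{7} = \frac{\frac{674}{31} + M}{7} = \frac{674}{217} + \frac{M}{7}$)
$X{\left(V \right)} + 29262 = \left(\frac{674}{217} + \frac{1}{7} \cdot 36\right) + 29262 = \left(\frac{674}{217} + \frac{36}{7}\right) + 29262 = \frac{1790}{217} + 29262 = \frac{6351644}{217}$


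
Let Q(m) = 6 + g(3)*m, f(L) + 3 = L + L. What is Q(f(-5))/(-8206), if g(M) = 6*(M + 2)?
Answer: 192/4103 ≈ 0.046795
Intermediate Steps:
g(M) = 12 + 6*M (g(M) = 6*(2 + M) = 12 + 6*M)
f(L) = -3 + 2*L (f(L) = -3 + (L + L) = -3 + 2*L)
Q(m) = 6 + 30*m (Q(m) = 6 + (12 + 6*3)*m = 6 + (12 + 18)*m = 6 + 30*m)
Q(f(-5))/(-8206) = (6 + 30*(-3 + 2*(-5)))/(-8206) = (6 + 30*(-3 - 10))*(-1/8206) = (6 + 30*(-13))*(-1/8206) = (6 - 390)*(-1/8206) = -384*(-1/8206) = 192/4103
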